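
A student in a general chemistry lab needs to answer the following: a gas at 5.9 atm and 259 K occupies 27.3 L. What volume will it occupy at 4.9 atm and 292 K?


P1V1/T1 = P2V2/T2
V2 = P1V1T2/(T1P2)
= 5.9×27.3×292/(259×4.9)
= 37.06 L

37.06 L


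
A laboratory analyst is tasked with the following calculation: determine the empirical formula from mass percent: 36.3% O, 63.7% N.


Assume 100 g sample. Moles of each element:
  O: 36.3/16.0 = 2.269 mol
  N: 63.7/14.01 = 4.547 mol
Divide by smallest (2.269):
  O: 2.269/2.269 = 1.0
  N: 4.547/2.269 = 2.0
Empirical formula: N2O

N2O


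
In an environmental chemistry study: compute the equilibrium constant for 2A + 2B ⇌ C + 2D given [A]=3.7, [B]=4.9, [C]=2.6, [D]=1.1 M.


Kc = [C][D]^2/([A]^2[B]^2)
= (2.6^1 × 1.1^2)/(3.7^2 × 4.9^2)
= 3.146/328.6969
= 0.009571

0.009571


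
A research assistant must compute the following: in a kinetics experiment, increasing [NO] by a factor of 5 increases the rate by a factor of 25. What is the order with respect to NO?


rate ∝ [NO]^n
5^n = 25 → n = 2
Order in NO: 2

2


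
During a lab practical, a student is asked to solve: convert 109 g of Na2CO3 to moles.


M(Na2CO3) = 105.99 g/mol
n = mass/M = 109/105.99 = 1.0284 mol

1.0284 mol


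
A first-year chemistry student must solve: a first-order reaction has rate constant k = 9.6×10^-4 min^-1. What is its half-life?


t½ = ln2/k = 0.693147/(9.6×10^-4 min^-1)
= 722.0 min

722.0 min


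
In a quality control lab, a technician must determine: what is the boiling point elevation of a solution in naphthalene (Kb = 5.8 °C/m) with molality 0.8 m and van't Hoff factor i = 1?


ΔTb = Kb × m × i
= 5.8 × 0.8 × 1
= 4.64 °C

4.64 °C


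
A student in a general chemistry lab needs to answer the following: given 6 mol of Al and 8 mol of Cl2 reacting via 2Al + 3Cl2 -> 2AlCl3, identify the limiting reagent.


Mole ratio available / coefficient:
  Al: 6/2 = 3.000
  Cl2: 8/3 = 2.667
Smaller ratio is limiting.

Cl2


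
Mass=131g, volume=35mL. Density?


ρ = mass/volume
= 131/35
= 3.743 g/mL

3.743 g/mL


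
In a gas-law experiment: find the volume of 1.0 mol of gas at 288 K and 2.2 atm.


PV = nRT  (R = 0.08206 L·atm/(mol·K))
V = nRT/P = 1.0×0.08206×288/2.2
= 10.742 L

10.742 L


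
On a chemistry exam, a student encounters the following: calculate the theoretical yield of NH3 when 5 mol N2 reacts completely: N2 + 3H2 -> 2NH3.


Mole ratio NH3:N2 = 2:1
n(NH3) = 5 × 2/1 = 10.000 mol
mass = 10.000 × 17.03 = 170.3 g

170.3 g


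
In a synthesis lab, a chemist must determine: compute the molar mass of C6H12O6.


M(C6H12O6) = 6×12.01 + 12×1.008 + 6×16.0
= 72.06 + 12.1 + 96.0
= 180.16 g/mol

180.16 g/mol


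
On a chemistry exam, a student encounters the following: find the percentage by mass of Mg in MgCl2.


M(MgCl2) = 1×24.31 + 2×35.45 = 95.21 g/mol
Mass of Mg = 1 × 24.31 = 24.31 g/mol
% Mg = 24.31/95.21 × 100 = 25.53%

25.53%


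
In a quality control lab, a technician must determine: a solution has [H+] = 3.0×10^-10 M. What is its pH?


pH = -log10([H+]) = -log10(3.0×10^-10)
= 10 - log10(3.0)
= 10 - 0.48
= 9.52

9.52


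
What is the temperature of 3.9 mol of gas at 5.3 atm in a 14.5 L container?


PV = nRT  (R = 0.08206 L·atm/(mol·K))
T = PV/(nR) = 5.3×14.5/(3.9×0.08206)
= 76.85/0.320034
= 240.13 K

240.13 K


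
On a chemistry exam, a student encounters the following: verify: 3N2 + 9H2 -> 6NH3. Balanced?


Equation: 3N2 + 9H2 -> 6NH3
Check atoms: H: 18=18, N: 6=6
Balanced

Yes, balanced


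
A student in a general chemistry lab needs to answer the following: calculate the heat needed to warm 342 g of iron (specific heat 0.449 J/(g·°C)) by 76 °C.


q = mcΔT = 342 × 0.449 × 76
= 11670.41 J

11670.41 J


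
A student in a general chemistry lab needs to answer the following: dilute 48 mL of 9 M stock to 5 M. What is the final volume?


C1V1 = C2V2
9 × 48 = 5 × V2
V2 = 432/5 = 86.4 mL

86.4 mL


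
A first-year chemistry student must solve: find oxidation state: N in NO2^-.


x + 2(-2) = -1, so x = +3
Oxidation number: +3

+3


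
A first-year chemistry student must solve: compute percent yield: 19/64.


% yield = actual/theoretical × 100
= 19/64 × 100
= 29.69%

29.69%


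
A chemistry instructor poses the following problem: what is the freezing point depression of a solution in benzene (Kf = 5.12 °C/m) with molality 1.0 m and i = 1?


ΔTf = Kf × m × i
= 5.12 × 1.0 × 1
= 5.12 °C

5.12 °C


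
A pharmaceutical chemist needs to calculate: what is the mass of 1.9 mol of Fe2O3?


M(Fe2O3) = 159.7 g/mol
mass = n × M = 1.9 × 159.7 = 303.43 g

303.43 g


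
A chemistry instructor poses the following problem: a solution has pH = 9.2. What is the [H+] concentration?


[H+] = 10^(-pH) = 10^(-9.2)
= 6.31×10^-10 M

6.31×10^-10 M


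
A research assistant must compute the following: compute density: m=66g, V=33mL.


ρ = mass/volume
= 66/33
= 2.0 g/mL

2.0 g/mL


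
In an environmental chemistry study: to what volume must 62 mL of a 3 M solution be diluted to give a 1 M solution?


C1V1 = C2V2
3 × 62 = 1 × V2
V2 = 186/1 = 186.0 mL

186.0 mL


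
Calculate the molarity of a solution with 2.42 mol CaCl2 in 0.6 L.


M = n/V = 2.42/0.6 = 4.033 mol/L

4.033 M


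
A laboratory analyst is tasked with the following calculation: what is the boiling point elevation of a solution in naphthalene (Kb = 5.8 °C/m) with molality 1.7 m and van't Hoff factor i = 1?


ΔTb = Kb × m × i
= 5.8 × 1.7 × 1
= 9.86 °C

9.86 °C


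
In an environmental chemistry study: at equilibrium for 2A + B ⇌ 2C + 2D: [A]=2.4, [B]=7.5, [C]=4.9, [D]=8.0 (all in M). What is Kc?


Kc = [C]^2[D]^2/([A]^2[B])
= (4.9^2 × 8.0^2)/(2.4^2 × 7.5^1)
= 1536.64/43.2
= 35.57

35.57


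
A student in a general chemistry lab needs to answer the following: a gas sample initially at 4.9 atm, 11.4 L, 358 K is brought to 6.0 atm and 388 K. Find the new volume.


P1V1/T1 = P2V2/T2
V2 = P1V1T2/(T1P2)
= 4.9×11.4×388/(358×6.0)
= 10.09 L

10.09 L


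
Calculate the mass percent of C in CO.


M(CO) = 1×12.01 + 1×16.0 = 28.01 g/mol
Mass of C = 1 × 12.01 = 12.01 g/mol
% C = 12.01/28.01 × 100 = 42.88%

42.88%


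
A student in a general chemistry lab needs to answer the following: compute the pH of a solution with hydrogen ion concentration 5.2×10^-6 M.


pH = -log10([H+]) = -log10(5.2×10^-6)
= 6 - log10(5.2)
= 6 - 0.72
= 5.28

5.28


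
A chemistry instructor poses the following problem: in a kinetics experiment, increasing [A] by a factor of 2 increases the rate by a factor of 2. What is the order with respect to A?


rate ∝ [A]^n
2^n = 2 → n = 1
Order in A: 1

1


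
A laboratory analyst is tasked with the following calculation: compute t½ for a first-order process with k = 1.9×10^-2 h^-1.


t½ = ln2/k = 0.693147/(1.9×10^-2 h^-1)
= 36.48 h

36.48 h


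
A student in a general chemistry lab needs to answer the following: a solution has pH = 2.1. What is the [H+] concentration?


[H+] = 10^(-pH) = 10^(-2.1)
= 7.94×10^-3 M

7.94×10^-3 M


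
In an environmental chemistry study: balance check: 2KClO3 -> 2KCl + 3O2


Equation: 2KClO3 -> 2KCl + 3O2
Check atoms: Cl: 2=2, K: 2=2, O: 6=6
Balanced

Yes, balanced


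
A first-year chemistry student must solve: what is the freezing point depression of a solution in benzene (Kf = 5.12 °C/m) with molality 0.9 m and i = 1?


ΔTf = Kf × m × i
= 5.12 × 0.9 × 1
= 4.608 °C

4.608 °C


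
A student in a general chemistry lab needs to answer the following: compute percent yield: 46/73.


% yield = actual/theoretical × 100
= 46/73 × 100
= 63.01%

63.01%


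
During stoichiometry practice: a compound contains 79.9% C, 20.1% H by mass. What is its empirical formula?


Assume 100 g sample. Moles of each element:
  C: 79.9/12.01 = 6.653 mol
  H: 20.1/1.008 = 19.94 mol
Divide by smallest (6.653):
  C: 6.653/6.653 = 1.0
  H: 19.94/6.653 = 3.0
Empirical formula: CH3

CH3


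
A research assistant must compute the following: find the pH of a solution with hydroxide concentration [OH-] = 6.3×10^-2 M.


pOH = -log10([OH-]) = -log10(6.3×10^-2)
= 2 - log10(6.3) = 1.2
pH = 14 - pOH = 14 - 1.2 = 12.8

12.8


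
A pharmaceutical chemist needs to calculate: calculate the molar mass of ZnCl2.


M(ZnCl2) = 1×65.38 + 2×35.45
= 65.38 + 70.9
= 136.28 g/mol

136.28 g/mol


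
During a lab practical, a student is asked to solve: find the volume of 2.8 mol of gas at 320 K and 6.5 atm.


PV = nRT  (R = 0.08206 L·atm/(mol·K))
V = nRT/P = 2.8×0.08206×320/6.5
= 11.312 L

11.312 L


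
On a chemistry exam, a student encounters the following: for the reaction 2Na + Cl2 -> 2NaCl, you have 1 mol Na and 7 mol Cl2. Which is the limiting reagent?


Mole ratio available / coefficient:
  Na: 1/2 = 0.500
  Cl2: 7/1 = 7.000
Smaller ratio is limiting.

Na


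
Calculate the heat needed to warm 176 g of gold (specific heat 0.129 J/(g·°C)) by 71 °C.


q = mcΔT = 176 × 0.129 × 71
= 1611.98 J

1611.98 J


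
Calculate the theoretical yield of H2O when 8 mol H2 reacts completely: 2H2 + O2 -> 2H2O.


Mole ratio H2O:H2 = 2:2
n(H2O) = 8 × 2/2 = 8.000 mol
mass = 8.000 × 18.02 = 144.16 g

144.16 g


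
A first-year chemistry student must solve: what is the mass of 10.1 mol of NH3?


M(NH3) = 17.03 g/mol
mass = n × M = 10.1 × 17.03 = 172.00 g

172.00 g


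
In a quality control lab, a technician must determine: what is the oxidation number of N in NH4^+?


x + 4(+1) = +1, so x = -3
Oxidation number: -3

-3


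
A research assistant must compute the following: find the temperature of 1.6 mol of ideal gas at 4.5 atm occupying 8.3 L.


PV = nRT  (R = 0.08206 L·atm/(mol·K))
T = PV/(nR) = 4.5×8.3/(1.6×0.08206)
= 37.35/0.131296
= 284.47 K

284.47 K


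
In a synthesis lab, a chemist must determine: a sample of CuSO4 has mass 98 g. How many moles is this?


M(CuSO4) = 159.62 g/mol
n = mass/M = 98/159.62 = 0.614 mol

0.614 mol


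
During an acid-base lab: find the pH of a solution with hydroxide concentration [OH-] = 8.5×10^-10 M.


pOH = -log10([OH-]) = -log10(8.5×10^-10)
= 10 - log10(8.5) = 9.07
pH = 14 - pOH = 14 - 9.07 = 4.93

4.93


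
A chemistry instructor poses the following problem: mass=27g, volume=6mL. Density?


ρ = mass/volume
= 27/6
= 4.5 g/mL

4.5 g/mL


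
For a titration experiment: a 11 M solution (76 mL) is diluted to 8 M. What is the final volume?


C1V1 = C2V2
11 × 76 = 8 × V2
V2 = 836/8 = 104.5 mL

104.5 mL


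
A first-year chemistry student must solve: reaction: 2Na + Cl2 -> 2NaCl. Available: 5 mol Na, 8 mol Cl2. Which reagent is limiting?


Mole ratio available / coefficient:
  Na: 5/2 = 2.500
  Cl2: 8/1 = 8.000
Smaller ratio is limiting.

Na


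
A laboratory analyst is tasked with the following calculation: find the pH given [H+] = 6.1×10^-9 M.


pH = -log10([H+]) = -log10(6.1×10^-9)
= 9 - log10(6.1)
= 9 - 0.79
= 8.21

8.21


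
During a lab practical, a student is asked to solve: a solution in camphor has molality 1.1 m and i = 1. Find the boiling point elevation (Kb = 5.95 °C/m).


ΔTb = Kb × m × i
= 5.95 × 1.1 × 1
= 6.545 °C

6.545 °C


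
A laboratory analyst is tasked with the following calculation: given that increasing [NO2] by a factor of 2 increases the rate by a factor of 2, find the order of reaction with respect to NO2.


rate ∝ [NO2]^n
2^n = 2 → n = 1
Order in NO2: 1

1


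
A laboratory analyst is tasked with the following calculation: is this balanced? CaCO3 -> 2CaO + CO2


Equation: CaCO3 -> 2CaO + CO2
Check atoms: C: 1=1, Ca: 1≠2, O: 3≠4
Not balanced

No, not balanced


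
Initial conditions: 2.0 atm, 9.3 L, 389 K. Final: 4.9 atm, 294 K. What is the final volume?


P1V1/T1 = P2V2/T2
V2 = P1V1T2/(T1P2)
= 2.0×9.3×294/(389×4.9)
= 2.869 L

2.869 L


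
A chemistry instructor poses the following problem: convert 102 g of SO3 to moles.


M(SO3) = 80.07 g/mol
n = mass/M = 102/80.07 = 1.2739 mol

1.2739 mol


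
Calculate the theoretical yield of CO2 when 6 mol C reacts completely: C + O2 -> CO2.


Mole ratio CO2:C = 1:1
n(CO2) = 6 × 1/1 = 6.000 mol
mass = 6.000 × 44.01 = 264.06 g

264.06 g


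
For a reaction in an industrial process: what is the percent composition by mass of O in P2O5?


M(P2O5) = 2×30.97 + 5×16.0 = 141.94 g/mol
Mass of O = 5 × 16.0 = 80.00 g/mol
% O = 80.00/141.94 × 100 = 56.36%

56.36%


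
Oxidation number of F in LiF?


F is always -1
Oxidation number: -1

-1


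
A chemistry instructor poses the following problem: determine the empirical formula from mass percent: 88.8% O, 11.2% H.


Assume 100 g sample. Moles of each element:
  O: 88.8/16.0 = 5.55 mol
  H: 11.2/1.008 = 11.111 mol
Divide by smallest (5.55):
  O: 5.55/5.55 = 1.0
  H: 11.111/5.55 = 2.0
Empirical formula: H2O

H2O


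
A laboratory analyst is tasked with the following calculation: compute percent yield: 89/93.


% yield = actual/theoretical × 100
= 89/93 × 100
= 95.7%

95.7%


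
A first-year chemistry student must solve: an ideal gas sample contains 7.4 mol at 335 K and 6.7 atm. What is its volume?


PV = nRT  (R = 0.08206 L·atm/(mol·K))
V = nRT/P = 7.4×0.08206×335/6.7
= 30.362 L

30.362 L


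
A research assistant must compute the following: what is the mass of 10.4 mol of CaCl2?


M(CaCl2) = 110.98 g/mol
mass = n × M = 10.4 × 110.98 = 1154.19 g

1154.19 g


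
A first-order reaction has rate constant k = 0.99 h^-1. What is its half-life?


t½ = ln2/k = 0.693147/(0.99 h^-1)
= 0.7001 h

0.7001 h


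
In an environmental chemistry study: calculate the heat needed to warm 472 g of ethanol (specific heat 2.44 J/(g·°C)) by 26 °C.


q = mcΔT = 472 × 2.44 × 26
= 29943.68 J

29943.68 J


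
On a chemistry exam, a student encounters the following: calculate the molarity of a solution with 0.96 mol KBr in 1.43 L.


M = n/V = 0.96/1.43 = 0.671 mol/L

0.671 M


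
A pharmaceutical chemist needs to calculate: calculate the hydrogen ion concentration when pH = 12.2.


[H+] = 10^(-pH) = 10^(-12.2)
= 6.31×10^-13 M

6.31×10^-13 M


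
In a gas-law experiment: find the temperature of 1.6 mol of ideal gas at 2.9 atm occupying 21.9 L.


PV = nRT  (R = 0.08206 L·atm/(mol·K))
T = PV/(nR) = 2.9×21.9/(1.6×0.08206)
= 63.51/0.131296
= 483.72 K

483.72 K


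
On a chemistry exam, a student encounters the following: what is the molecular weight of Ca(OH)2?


M(Ca(OH)2) = 1×40.08 + 2×16.0 + 2×1.008
= 40.08 + 32.0 + 2.02
= 74.1 g/mol

74.1 g/mol


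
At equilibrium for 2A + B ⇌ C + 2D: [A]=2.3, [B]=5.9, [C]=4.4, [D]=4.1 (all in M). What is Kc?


Kc = [C][D]^2/([A]^2[B])
= (4.4^1 × 4.1^2)/(2.3^2 × 5.9^1)
= 73.964/31.211
= 2.370

2.370


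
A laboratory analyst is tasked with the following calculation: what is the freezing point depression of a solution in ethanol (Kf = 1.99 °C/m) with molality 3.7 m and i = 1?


ΔTf = Kf × m × i
= 1.99 × 3.7 × 1
= 7.363 °C

7.363 °C


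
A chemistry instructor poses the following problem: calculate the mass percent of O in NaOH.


M(NaOH) = 1×22.99 + 1×16.0 + 1×1.008 = 39.998 g/mol
Mass of O = 1 × 16.0 = 16.00 g/mol
% O = 16.00/39.998 × 100 = 40.00%

40.00%


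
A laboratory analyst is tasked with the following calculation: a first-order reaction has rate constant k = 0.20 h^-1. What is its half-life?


t½ = ln2/k = 0.693147/(0.20 h^-1)
= 3.466 h

3.466 h


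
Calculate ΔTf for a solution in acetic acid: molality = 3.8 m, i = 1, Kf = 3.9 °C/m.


ΔTf = Kf × m × i
= 3.9 × 3.8 × 1
= 14.82 °C

14.82 °C


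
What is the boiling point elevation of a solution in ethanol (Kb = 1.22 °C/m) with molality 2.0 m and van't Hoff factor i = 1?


ΔTb = Kb × m × i
= 1.22 × 2.0 × 1
= 2.44 °C

2.44 °C


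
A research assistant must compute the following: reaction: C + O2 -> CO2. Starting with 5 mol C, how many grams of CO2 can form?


Mole ratio CO2:C = 1:1
n(CO2) = 5 × 1/1 = 5.000 mol
mass = 5.000 × 44.01 = 220.05 g

220.05 g


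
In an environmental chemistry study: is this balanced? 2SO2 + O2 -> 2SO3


Equation: 2SO2 + O2 -> 2SO3
Check atoms: O: 6=6, S: 2=2
Balanced

Yes, balanced


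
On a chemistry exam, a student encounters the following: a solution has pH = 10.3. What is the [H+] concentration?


[H+] = 10^(-pH) = 10^(-10.3)
= 5.01×10^-11 M

5.01×10^-11 M


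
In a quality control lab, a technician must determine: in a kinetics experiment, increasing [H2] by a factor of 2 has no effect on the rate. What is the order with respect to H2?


rate ∝ [H2]^n
rate ∝ [H2]^0
Order in H2: 0

0


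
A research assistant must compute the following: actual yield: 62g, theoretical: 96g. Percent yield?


% yield = actual/theoretical × 100
= 62/96 × 100
= 64.58%

64.58%


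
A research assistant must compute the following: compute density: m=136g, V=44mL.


ρ = mass/volume
= 136/44
= 3.091 g/mL

3.091 g/mL


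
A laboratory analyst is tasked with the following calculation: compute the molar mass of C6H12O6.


M(C6H12O6) = 6×12.01 + 12×1.008 + 6×16.0
= 72.06 + 12.1 + 96.0
= 180.16 g/mol

180.16 g/mol


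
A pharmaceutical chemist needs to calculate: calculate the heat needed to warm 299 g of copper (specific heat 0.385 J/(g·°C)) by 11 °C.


q = mcΔT = 299 × 0.385 × 11
= 1266.27 J

1266.27 J


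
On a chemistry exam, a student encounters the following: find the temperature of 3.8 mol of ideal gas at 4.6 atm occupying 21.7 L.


PV = nRT  (R = 0.08206 L·atm/(mol·K))
T = PV/(nR) = 4.6×21.7/(3.8×0.08206)
= 99.82/0.311828
= 320.11 K

320.11 K


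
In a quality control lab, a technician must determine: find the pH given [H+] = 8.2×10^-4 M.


pH = -log10([H+]) = -log10(8.2×10^-4)
= 4 - log10(8.2)
= 4 - 0.91
= 3.09

3.09


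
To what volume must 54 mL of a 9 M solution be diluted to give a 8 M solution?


C1V1 = C2V2
9 × 54 = 8 × V2
V2 = 486/8 = 60.75 mL

60.75 mL


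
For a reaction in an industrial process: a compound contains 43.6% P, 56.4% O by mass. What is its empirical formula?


Assume 100 g sample. Moles of each element:
  P: 43.6/30.97 = 1.408 mol
  O: 56.4/16.0 = 3.525 mol
Divide by smallest (1.408):
  P: 1.408/1.408 = 1.0
  O: 3.525/1.408 = 2.5
Multiply all ratios by 2 to obtain whole numbers.
Empirical formula: P2O5

P2O5


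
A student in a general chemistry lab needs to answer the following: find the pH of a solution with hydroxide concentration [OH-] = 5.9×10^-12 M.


pOH = -log10([OH-]) = -log10(5.9×10^-12)
= 12 - log10(5.9) = 11.23
pH = 14 - pOH = 14 - 11.23 = 2.77

2.77


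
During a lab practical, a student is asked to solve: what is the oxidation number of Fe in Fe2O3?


2x + 3(-2) = 0, so x = +3
Oxidation number: +3

+3


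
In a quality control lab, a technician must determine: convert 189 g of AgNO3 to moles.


M(AgNO3) = 169.88 g/mol
n = mass/M = 189/169.88 = 1.1126 mol

1.1126 mol


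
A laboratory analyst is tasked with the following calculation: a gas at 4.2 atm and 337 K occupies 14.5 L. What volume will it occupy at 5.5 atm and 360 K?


P1V1/T1 = P2V2/T2
V2 = P1V1T2/(T1P2)
= 4.2×14.5×360/(337×5.5)
= 11.828 L

11.828 L


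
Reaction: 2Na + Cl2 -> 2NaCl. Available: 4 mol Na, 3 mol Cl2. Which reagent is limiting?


Mole ratio available / coefficient:
  Na: 4/2 = 2.000
  Cl2: 3/1 = 3.000
Smaller ratio is limiting.

Na


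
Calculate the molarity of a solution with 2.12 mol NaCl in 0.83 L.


M = n/V = 2.12/0.83 = 2.554 mol/L

2.554 M


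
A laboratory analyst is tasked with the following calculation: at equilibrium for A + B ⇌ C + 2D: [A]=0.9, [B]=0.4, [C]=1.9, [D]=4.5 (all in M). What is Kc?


Kc = [C][D]^2/([A][B])
= (1.9^1 × 4.5^2)/(0.9^1 × 0.4^1)
= 38.475/0.36
= 106.9

106.9


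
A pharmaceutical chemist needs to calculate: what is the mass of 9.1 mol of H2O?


M(H2O) = 18.02 g/mol
mass = n × M = 9.1 × 18.02 = 163.98 g

163.98 g


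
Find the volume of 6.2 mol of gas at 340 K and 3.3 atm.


PV = nRT  (R = 0.08206 L·atm/(mol·K))
V = nRT/P = 6.2×0.08206×340/3.3
= 52.419 L

52.419 L


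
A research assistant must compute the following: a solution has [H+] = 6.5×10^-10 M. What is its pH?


pH = -log10([H+]) = -log10(6.5×10^-10)
= 10 - log10(6.5)
= 10 - 0.81
= 9.19

9.19


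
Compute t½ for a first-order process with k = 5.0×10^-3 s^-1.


t½ = ln2/k = 0.693147/(5.0×10^-3 s^-1)
= 138.6 s

138.6 s


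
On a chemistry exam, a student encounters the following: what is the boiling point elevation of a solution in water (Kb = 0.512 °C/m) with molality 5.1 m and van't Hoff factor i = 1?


ΔTb = Kb × m × i
= 0.512 × 5.1 × 1
= 2.6112 °C

2.6112 °C


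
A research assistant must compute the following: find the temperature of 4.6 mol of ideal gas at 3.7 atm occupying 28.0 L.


PV = nRT  (R = 0.08206 L·atm/(mol·K))
T = PV/(nR) = 3.7×28.0/(4.6×0.08206)
= 103.60/0.377476
= 274.45 K

274.45 K


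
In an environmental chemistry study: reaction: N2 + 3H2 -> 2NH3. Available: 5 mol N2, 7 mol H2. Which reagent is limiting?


Mole ratio available / coefficient:
  N2: 5/1 = 5.000
  H2: 7/3 = 2.333
Smaller ratio is limiting.

H2


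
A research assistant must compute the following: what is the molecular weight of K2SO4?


M(K2SO4) = 2×39.1 + 1×32.07 + 4×16.0
= 78.2 + 32.07 + 64.0
= 174.27 g/mol

174.27 g/mol


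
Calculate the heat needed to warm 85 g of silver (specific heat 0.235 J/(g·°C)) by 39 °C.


q = mcΔT = 85 × 0.235 × 39
= 779.03 J

779.03 J


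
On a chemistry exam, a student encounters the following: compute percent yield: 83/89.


% yield = actual/theoretical × 100
= 83/89 × 100
= 93.26%

93.26%


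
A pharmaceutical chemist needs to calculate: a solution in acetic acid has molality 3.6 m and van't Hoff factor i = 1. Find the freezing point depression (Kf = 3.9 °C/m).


ΔTf = Kf × m × i
= 3.9 × 3.6 × 1
= 14.04 °C

14.04 °C


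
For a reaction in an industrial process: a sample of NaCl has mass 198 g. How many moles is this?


M(NaCl) = 58.44 g/mol
n = mass/M = 198/58.44 = 3.3881 mol

3.3881 mol


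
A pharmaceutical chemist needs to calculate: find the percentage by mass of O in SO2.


M(SO2) = 1×32.07 + 2×16.0 = 64.07 g/mol
Mass of O = 2 × 16.0 = 32.00 g/mol
% O = 32.00/64.07 × 100 = 49.95%

49.95%


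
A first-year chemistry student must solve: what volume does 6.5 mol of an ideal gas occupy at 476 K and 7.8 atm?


PV = nRT  (R = 0.08206 L·atm/(mol·K))
V = nRT/P = 6.5×0.08206×476/7.8
= 32.55 L

32.55 L


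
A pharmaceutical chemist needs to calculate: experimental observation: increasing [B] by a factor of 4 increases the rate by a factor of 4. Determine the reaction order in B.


rate ∝ [B]^n
4^n = 4 → n = 1
Order in B: 1

1


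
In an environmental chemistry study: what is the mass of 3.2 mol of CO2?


M(CO2) = 44.01 g/mol
mass = n × M = 3.2 × 44.01 = 140.83 g

140.83 g


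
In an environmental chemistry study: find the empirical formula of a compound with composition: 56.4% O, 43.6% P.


Assume 100 g sample. Moles of each element:
  O: 56.4/16.0 = 3.525 mol
  P: 43.6/30.97 = 1.408 mol
Divide by smallest (1.408):
  O: 3.525/1.408 = 2.5
  P: 1.408/1.408 = 1.0
Multiply all ratios by 2 to obtain whole numbers.
Empirical formula: P2O5

P2O5


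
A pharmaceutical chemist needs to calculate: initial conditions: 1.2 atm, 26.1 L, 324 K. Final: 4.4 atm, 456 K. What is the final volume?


P1V1/T1 = P2V2/T2
V2 = P1V1T2/(T1P2)
= 1.2×26.1×456/(324×4.4)
= 10.018 L

10.018 L


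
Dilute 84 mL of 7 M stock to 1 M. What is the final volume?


C1V1 = C2V2
7 × 84 = 1 × V2
V2 = 588/1 = 588.0 mL

588.0 mL


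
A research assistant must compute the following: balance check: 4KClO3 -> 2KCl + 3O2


Equation: 4KClO3 -> 2KCl + 3O2
Check atoms: Cl: 4≠2, K: 4≠2, O: 12≠6
Not balanced

No, not balanced


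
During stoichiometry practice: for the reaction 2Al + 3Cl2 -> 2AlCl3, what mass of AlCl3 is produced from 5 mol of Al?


Mole ratio AlCl3:Al = 2:2
n(AlCl3) = 5 × 2/2 = 5.000 mol
mass = 5.000 × 133.33 = 666.65 g

666.65 g


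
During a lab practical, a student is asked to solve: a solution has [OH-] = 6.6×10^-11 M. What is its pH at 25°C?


pOH = -log10([OH-]) = -log10(6.6×10^-11)
= 11 - log10(6.6) = 10.18
pH = 14 - pOH = 14 - 10.18 = 3.82

3.82


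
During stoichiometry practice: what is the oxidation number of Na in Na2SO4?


Group 1 metal: +1
Oxidation number: +1

+1


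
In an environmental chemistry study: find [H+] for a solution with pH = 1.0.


[H+] = 10^(-pH) = 10^(-1.0)
= 1.0×10^-1 M

1.0×10^-1 M


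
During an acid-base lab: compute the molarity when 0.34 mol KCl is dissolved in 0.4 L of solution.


M = n/V = 0.34/0.4 = 0.850 mol/L

0.850 M


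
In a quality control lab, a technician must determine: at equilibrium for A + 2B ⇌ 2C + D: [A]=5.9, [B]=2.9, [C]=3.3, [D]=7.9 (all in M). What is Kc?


Kc = [C]^2[D]/([A][B]^2)
= (3.3^2 × 7.9^1)/(5.9^1 × 2.9^2)
= 86.031/49.619
= 1.734

1.734


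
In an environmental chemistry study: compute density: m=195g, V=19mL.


ρ = mass/volume
= 195/19
= 10.263 g/mL

10.263 g/mL


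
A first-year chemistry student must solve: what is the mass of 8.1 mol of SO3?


M(SO3) = 80.07 g/mol
mass = n × M = 8.1 × 80.07 = 648.57 g

648.57 g


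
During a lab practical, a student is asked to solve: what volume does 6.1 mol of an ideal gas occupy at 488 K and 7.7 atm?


PV = nRT  (R = 0.08206 L·atm/(mol·K))
V = nRT/P = 6.1×0.08206×488/7.7
= 31.724 L

31.724 L


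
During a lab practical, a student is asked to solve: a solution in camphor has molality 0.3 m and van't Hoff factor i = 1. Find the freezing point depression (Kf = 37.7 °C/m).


ΔTf = Kf × m × i
= 37.7 × 0.3 × 1
= 11.31 °C

11.31 °C


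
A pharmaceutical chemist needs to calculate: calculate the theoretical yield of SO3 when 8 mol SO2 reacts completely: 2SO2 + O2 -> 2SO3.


Mole ratio SO3:SO2 = 2:2
n(SO3) = 8 × 2/2 = 8.000 mol
mass = 8.000 × 80.07 = 640.56 g

640.56 g


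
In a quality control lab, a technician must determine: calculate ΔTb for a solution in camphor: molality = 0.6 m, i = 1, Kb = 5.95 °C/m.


ΔTb = Kb × m × i
= 5.95 × 0.6 × 1
= 3.57 °C

3.57 °C


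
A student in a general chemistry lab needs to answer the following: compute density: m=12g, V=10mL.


ρ = mass/volume
= 12/10
= 1.2 g/mL

1.2 g/mL


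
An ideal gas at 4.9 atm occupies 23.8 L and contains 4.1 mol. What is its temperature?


PV = nRT  (R = 0.08206 L·atm/(mol·K))
T = PV/(nR) = 4.9×23.8/(4.1×0.08206)
= 116.62/0.336446
= 346.62 K

346.62 K


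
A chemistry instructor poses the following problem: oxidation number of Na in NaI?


Group 1 metal: +1
Oxidation number: +1

+1


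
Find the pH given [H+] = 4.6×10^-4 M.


pH = -log10([H+]) = -log10(4.6×10^-4)
= 4 - log10(4.6)
= 4 - 0.66
= 3.34

3.34


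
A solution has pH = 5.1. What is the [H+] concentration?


[H+] = 10^(-pH) = 10^(-5.1)
= 7.94×10^-6 M

7.94×10^-6 M


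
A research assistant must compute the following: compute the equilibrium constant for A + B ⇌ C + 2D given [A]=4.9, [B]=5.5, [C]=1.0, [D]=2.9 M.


Kc = [C][D]^2/([A][B])
= (1.0^1 × 2.9^2)/(4.9^1 × 5.5^1)
= 8.41/26.95
= 0.3121

0.3121


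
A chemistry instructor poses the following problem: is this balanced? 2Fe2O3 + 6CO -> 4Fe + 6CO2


Equation: 2Fe2O3 + 6CO -> 4Fe + 6CO2
Check atoms: C: 6=6, Fe: 4=4, O: 12=12
Balanced

Yes, balanced


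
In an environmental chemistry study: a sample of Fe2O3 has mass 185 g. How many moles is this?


M(Fe2O3) = 159.7 g/mol
n = mass/M = 185/159.7 = 1.1584 mol

1.1584 mol


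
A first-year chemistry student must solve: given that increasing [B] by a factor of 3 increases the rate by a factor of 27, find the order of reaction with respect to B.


rate ∝ [B]^n
3^n = 27 → n = 3
Order in B: 3

3


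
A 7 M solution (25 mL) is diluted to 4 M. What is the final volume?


C1V1 = C2V2
7 × 25 = 4 × V2
V2 = 175/4 = 43.75 mL

43.75 mL


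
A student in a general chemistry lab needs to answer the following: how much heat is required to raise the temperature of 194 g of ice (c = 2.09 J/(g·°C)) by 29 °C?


q = mcΔT = 194 × 2.09 × 29
= 11758.34 J

11758.34 J


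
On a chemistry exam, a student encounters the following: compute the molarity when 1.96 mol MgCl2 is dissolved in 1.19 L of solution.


M = n/V = 1.96/1.19 = 1.647 mol/L

1.647 M


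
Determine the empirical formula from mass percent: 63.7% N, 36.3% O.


Assume 100 g sample. Moles of each element:
  N: 63.7/14.01 = 4.547 mol
  O: 36.3/16.0 = 2.269 mol
Divide by smallest (2.269):
  N: 4.547/2.269 = 2.0
  O: 2.269/2.269 = 1.0
Empirical formula: N2O

N2O


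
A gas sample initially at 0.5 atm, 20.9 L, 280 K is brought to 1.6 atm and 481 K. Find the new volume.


P1V1/T1 = P2V2/T2
V2 = P1V1T2/(T1P2)
= 0.5×20.9×481/(280×1.6)
= 11.22 L

11.22 L


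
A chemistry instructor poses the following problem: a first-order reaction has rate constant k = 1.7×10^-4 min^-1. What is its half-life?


t½ = ln2/k = 0.693147/(1.7×10^-4 min^-1)
= 4077 min

4077 min


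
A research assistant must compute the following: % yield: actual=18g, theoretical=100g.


% yield = actual/theoretical × 100
= 18/100 × 100
= 18.0%

18.0%


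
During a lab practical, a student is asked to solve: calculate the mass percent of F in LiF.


M(LiF) = 1×6.94 + 1×19.0 = 25.94 g/mol
Mass of F = 1 × 19.0 = 19.00 g/mol
% F = 19.00/25.94 × 100 = 73.25%

73.25%


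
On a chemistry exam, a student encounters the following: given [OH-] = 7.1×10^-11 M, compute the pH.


pOH = -log10([OH-]) = -log10(7.1×10^-11)
= 11 - log10(7.1) = 10.15
pH = 14 - pOH = 14 - 10.15 = 3.85

3.85


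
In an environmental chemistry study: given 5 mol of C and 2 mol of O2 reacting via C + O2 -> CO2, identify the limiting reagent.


Mole ratio available / coefficient:
  C: 5/1 = 5.000
  O2: 2/1 = 2.000
Smaller ratio is limiting.

O2


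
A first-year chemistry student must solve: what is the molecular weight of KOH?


M(KOH) = 1×39.1 + 1×16.0 + 1×1.008
= 39.1 + 16.0 + 1.01
= 56.11 g/mol

56.11 g/mol


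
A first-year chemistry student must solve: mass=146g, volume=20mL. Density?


ρ = mass/volume
= 146/20
= 7.3 g/mL

7.3 g/mL


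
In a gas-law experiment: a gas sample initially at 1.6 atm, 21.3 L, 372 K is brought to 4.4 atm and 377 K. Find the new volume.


P1V1/T1 = P2V2/T2
V2 = P1V1T2/(T1P2)
= 1.6×21.3×377/(372×4.4)
= 7.85 L

7.85 L


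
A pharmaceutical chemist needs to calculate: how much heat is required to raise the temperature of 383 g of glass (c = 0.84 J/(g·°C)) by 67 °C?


q = mcΔT = 383 × 0.84 × 67
= 21555.24 J

21555.24 J


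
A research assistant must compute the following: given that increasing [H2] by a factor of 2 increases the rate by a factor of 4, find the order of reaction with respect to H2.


rate ∝ [H2]^n
2^n = 4 → n = 2
Order in H2: 2

2


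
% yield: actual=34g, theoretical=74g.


% yield = actual/theoretical × 100
= 34/74 × 100
= 45.95%

45.95%


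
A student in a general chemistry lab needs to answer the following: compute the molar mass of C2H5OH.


M(C2H5OH) = 2×12.01 + 6×1.008 + 1×16.0
= 24.02 + 6.05 + 16.0
= 46.07 g/mol

46.07 g/mol


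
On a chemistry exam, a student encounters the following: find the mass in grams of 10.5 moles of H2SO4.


M(H2SO4) = 98.09 g/mol
mass = n × M = 10.5 × 98.09 = 1029.95 g

1029.95 g


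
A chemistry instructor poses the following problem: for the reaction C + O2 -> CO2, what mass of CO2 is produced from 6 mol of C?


Mole ratio CO2:C = 1:1
n(CO2) = 6 × 1/1 = 6.000 mol
mass = 6.000 × 44.01 = 264.06 g

264.06 g


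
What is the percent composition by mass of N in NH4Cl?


M(NH4Cl) = 1×14.01 + 4×1.008 + 1×35.45 = 53.492 g/mol
Mass of N = 1 × 14.01 = 14.01 g/mol
% N = 14.01/53.492 × 100 = 26.19%

26.19%


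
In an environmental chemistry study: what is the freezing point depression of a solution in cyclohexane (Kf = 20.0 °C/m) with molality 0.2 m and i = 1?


ΔTf = Kf × m × i
= 20.0 × 0.2 × 1
= 4.0 °C

4.0 °C


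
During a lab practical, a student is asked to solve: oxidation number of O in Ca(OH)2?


O is usually -2
Oxidation number: -2

-2


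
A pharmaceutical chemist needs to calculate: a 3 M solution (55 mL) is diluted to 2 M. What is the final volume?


C1V1 = C2V2
3 × 55 = 2 × V2
V2 = 165/2 = 82.5 mL

82.5 mL


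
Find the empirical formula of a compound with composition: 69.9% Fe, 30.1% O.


Assume 100 g sample. Moles of each element:
  Fe: 69.9/55.85 = 1.252 mol
  O: 30.1/16.0 = 1.881 mol
Divide by smallest (1.252):
  Fe: 1.252/1.252 = 1.0
  O: 1.881/1.252 = 1.5
Multiply all ratios by 2 to obtain whole numbers.
Empirical formula: Fe2O3

Fe2O3


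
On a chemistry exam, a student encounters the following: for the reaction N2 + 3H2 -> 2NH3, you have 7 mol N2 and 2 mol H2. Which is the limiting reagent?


Mole ratio available / coefficient:
  N2: 7/1 = 7.000
  H2: 2/3 = 0.667
Smaller ratio is limiting.

H2


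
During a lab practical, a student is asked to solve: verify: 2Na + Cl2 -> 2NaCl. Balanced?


Equation: 2Na + Cl2 -> 2NaCl
Check atoms: Cl: 2=2, Na: 2=2
Balanced

Yes, balanced


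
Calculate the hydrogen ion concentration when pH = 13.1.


[H+] = 10^(-pH) = 10^(-13.1)
= 7.94×10^-14 M

7.94×10^-14 M


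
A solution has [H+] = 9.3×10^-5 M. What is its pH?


pH = -log10([H+]) = -log10(9.3×10^-5)
= 5 - log10(9.3)
= 5 - 0.97
= 4.03

4.03


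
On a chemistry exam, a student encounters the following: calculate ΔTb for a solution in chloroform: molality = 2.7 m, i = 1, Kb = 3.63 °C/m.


ΔTb = Kb × m × i
= 3.63 × 2.7 × 1
= 9.801 °C

9.801 °C


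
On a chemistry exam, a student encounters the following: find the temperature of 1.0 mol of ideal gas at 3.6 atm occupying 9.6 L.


PV = nRT  (R = 0.08206 L·atm/(mol·K))
T = PV/(nR) = 3.6×9.6/(1.0×0.08206)
= 34.56/0.082060
= 421.16 K

421.16 K


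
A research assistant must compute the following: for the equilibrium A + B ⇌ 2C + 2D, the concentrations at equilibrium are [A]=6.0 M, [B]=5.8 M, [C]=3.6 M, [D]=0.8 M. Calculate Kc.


Kc = [C]^2[D]^2/([A][B])
= (3.6^2 × 0.8^2)/(6.0^1 × 5.8^1)
= 8.2944/34.8
= 0.2383

0.2383


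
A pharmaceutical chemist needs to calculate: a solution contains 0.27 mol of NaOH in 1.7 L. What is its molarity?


M = n/V = 0.27/1.7 = 0.159 mol/L

0.159 M


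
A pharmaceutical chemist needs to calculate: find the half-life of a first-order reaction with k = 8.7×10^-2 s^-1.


t½ = ln2/k = 0.693147/(8.7×10^-2 s^-1)
= 7.967 s

7.967 s


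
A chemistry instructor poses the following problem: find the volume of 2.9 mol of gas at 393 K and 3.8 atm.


PV = nRT  (R = 0.08206 L·atm/(mol·K))
V = nRT/P = 2.9×0.08206×393/3.8
= 24.612 L

24.612 L


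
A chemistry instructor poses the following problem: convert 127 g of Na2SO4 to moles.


M(Na2SO4) = 142.05 g/mol
n = mass/M = 127/142.05 = 0.8941 mol

0.8941 mol


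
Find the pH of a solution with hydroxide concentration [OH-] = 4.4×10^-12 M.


pOH = -log10([OH-]) = -log10(4.4×10^-12)
= 12 - log10(4.4) = 11.36
pH = 14 - pOH = 14 - 11.36 = 2.64

2.64


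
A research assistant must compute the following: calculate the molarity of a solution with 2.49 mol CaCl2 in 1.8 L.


M = n/V = 2.49/1.8 = 1.383 mol/L

1.383 M


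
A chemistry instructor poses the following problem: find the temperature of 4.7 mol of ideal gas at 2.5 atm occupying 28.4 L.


PV = nRT  (R = 0.08206 L·atm/(mol·K))
T = PV/(nR) = 2.5×28.4/(4.7×0.08206)
= 71.00/0.385682
= 184.09 K

184.09 K


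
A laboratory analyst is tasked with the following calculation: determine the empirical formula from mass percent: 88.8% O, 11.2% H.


Assume 100 g sample. Moles of each element:
  O: 88.8/16.0 = 5.55 mol
  H: 11.2/1.008 = 11.111 mol
Divide by smallest (5.55):
  O: 5.55/5.55 = 1.0
  H: 11.111/5.55 = 2.0
Empirical formula: H2O

H2O


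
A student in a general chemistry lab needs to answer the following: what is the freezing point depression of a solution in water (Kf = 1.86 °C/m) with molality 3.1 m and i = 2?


ΔTf = Kf × m × i
= 1.86 × 3.1 × 2
= 11.532 °C

11.532 °C


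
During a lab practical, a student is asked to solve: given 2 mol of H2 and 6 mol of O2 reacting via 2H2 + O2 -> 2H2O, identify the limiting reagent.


Mole ratio available / coefficient:
  H2: 2/2 = 1.000
  O2: 6/1 = 6.000
Smaller ratio is limiting.

H2


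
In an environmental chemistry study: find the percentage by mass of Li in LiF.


M(LiF) = 1×6.94 + 1×19.0 = 25.94 g/mol
Mass of Li = 1 × 6.94 = 6.94 g/mol
% Li = 6.94/25.94 × 100 = 26.75%

26.75%


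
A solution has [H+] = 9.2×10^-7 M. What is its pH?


pH = -log10([H+]) = -log10(9.2×10^-7)
= 7 - log10(9.2)
= 7 - 0.96
= 6.04

6.04


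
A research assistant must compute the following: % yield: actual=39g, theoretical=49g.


% yield = actual/theoretical × 100
= 39/49 × 100
= 79.59%

79.59%


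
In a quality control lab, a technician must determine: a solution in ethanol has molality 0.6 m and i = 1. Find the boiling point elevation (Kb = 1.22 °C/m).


ΔTb = Kb × m × i
= 1.22 × 0.6 × 1
= 0.732 °C

0.732 °C


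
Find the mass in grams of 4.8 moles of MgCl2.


M(MgCl2) = 95.21 g/mol
mass = n × M = 4.8 × 95.21 = 457.01 g

457.01 g


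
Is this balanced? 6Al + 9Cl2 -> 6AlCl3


Equation: 6Al + 9Cl2 -> 6AlCl3
Check atoms: Al: 6=6, Cl: 18=18
Balanced

Yes, balanced


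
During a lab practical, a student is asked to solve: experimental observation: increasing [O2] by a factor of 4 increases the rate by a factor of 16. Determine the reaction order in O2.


rate ∝ [O2]^n
4^n = 16 → n = 2
Order in O2: 2

2


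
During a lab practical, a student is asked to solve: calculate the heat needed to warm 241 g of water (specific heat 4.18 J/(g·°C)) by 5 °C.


q = mcΔT = 241 × 4.18 × 5
= 5036.90 J

5036.90 J


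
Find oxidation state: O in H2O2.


Peroxide: O is -1
Oxidation number: -1

-1


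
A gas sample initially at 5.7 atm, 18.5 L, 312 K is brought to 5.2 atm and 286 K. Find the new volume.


P1V1/T1 = P2V2/T2
V2 = P1V1T2/(T1P2)
= 5.7×18.5×286/(312×5.2)
= 18.589 L

18.589 L


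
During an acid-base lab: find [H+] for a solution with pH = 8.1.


[H+] = 10^(-pH) = 10^(-8.1)
= 7.94×10^-9 M

7.94×10^-9 M


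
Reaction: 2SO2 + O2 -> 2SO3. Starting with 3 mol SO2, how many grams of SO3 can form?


Mole ratio SO3:SO2 = 2:2
n(SO3) = 3 × 2/2 = 3.000 mol
mass = 3.000 × 80.07 = 240.21 g

240.21 g


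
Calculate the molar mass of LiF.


M(LiF) = 1×6.94 + 1×19.0
= 6.94 + 19.0
= 25.94 g/mol

25.94 g/mol


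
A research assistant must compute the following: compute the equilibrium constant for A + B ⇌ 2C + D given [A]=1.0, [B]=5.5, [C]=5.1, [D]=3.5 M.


Kc = [C]^2[D]/([A][B])
= (5.1^2 × 3.5^1)/(1.0^1 × 5.5^1)
= 91.035/5.5
= 16.55

16.55


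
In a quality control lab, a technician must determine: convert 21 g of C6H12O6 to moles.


M(C6H12O6) = 180.16 g/mol
n = mass/M = 21/180.16 = 0.1166 mol

0.1166 mol


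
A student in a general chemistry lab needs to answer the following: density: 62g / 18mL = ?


ρ = mass/volume
= 62/18
= 3.444 g/mL

3.444 g/mL
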